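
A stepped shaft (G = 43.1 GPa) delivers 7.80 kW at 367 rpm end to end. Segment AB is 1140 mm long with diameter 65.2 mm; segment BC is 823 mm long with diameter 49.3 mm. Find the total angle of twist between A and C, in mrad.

ω = 2π·367/60 = 38.43 rad/s, so T = P/ω = 7.80×10³ / 38.43 = 203.0 N·m.
J_AB = π(0.0652)⁴/32 = 1.77×10^-6 m⁴; J_BC = π(0.0493)⁴/32 = 5.80×10^-7 m⁴.
θ = (T/G)·Σ L_i/J_i = (203.0/43.1×10⁹)·(1.14/1.77×10^-6 + 0.823/5.80×10^-7) = 9.708×10^-3 rad.

9.71 mrad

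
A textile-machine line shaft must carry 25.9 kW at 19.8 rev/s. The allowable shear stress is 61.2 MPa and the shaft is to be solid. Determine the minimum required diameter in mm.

25.9 mm

ω = 2π·19.8 = 124.4 rad/s, so T = P/ω = 25.9×10³ / 124.4 = 208.2 N·m.
For a solid shaft τ_max = 16T/(πd³), so d = (16T/(π τ_allow))^(1/3) = (16·208.2/(π·6.12×10^7))^(1/3) = 0.02588 m.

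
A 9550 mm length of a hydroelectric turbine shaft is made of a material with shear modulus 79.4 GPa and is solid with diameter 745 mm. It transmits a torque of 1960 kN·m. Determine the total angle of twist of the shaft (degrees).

J = πd⁴/32 = π(0.745)⁴/32 = 0.03024 m⁴.
θ = T·L/(G·J) = 1.960e6 × 9.55 / (79.4×10⁹ × 0.03024) = 7.795×10^-3 rad.

0.447°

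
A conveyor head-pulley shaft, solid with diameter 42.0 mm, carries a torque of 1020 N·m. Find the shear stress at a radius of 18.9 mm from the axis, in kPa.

J = πd⁴/32 = π(0.0420)⁴/32 = 3.055×10^-7 m⁴.
Shear stress varies linearly with radius: τ = T·r/J = 1020 × 0.0189 / 3.055×10^-7 = 6.311×10^7 Pa.

63100 kPa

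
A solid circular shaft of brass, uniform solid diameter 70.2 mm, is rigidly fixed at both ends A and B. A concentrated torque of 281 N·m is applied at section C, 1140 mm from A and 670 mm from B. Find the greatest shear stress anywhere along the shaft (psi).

With uniform GJ and both ends fixed, compatibility θ_AC = θ_CB gives T_A·a = T_B·b, together with T_A + T_B = T₀.
T_A = T₀·b/(a+b) = 281.0·670/1810 = 104.0 N·m; T_B = 177.0 N·m.
τ in each portion: τ_AC = 1.53×10^6 Pa, τ_CB = 2.61×10^6 Pa; maximum is in CB.
τ_max = T_CB·r/J = 177.0·0.0351/2.38×10^-6 = 2.606×10^6 Pa.

378 psi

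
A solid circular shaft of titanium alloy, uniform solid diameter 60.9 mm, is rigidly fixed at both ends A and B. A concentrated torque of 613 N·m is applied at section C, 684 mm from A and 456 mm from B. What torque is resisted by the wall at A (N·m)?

245 N·m

With uniform GJ and both ends fixed, compatibility θ_AC = θ_CB gives T_A·a = T_B·b, together with T_A + T_B = T₀.
T_A = T₀·b/(a+b) = 613.0·456/1140 = 245.2 N·m; T_B = 367.8 N·m.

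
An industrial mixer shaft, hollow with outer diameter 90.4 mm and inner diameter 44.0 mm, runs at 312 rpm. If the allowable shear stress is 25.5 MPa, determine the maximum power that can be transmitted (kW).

114 kW

J = π(d_o⁴ − d_i⁴)/32 = π(0.0904⁴ − 0.0440⁴)/32 = 6.189×10^-6 m⁴.
T_max = τ_allow·J/r = 2.55×10^7 × 6.189×10^-6 / 0.0452 = 3491 N·m.
ω = 2π·312/60 = 32.67 rad/s, so P_max = T_max·ω = 1.141×10^5 W.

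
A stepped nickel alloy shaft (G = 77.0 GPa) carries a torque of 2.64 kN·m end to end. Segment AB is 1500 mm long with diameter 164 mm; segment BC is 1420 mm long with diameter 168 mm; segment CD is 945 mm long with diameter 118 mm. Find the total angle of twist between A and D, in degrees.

J_AB = π(0.164)⁴/32 = 7.10×10^-5 m⁴; J_BC = π(0.168)⁴/32 = 7.82×10^-5 m⁴; J_CD = π(0.118)⁴/32 = 1.90×10^-5 m⁴.
θ = (T/G)·Σ L_i/J_i = (2640/77.0×10⁹)·(1.50/7.10×10^-5 + 1.42/7.82×10^-5 + 0.945/1.90×10^-5) = 3.049×10^-3 rad.

0.175°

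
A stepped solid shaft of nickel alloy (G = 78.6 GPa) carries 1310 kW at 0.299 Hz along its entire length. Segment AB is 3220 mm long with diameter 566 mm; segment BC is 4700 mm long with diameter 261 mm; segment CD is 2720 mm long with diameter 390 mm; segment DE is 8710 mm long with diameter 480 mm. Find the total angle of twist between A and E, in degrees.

ω = 2π·0.299 = 1.879 rad/s, so T = P/ω = 1310×10³ / 1.879 = 697300 N·m.
J_AB = π(0.566)⁴/32 = 0.0101 m⁴; J_BC = π(0.261)⁴/32 = 4.56×10^-4 m⁴; J_CD = π(0.390)⁴/32 = 2.27×10^-3 m⁴; J_DE = π(0.480)⁴/32 = 5.21×10^-3 m⁴.
θ = (T/G)·Σ L_i/J_i = (697300/78.6×10⁹)·(3.22/0.0101 + 4.70/4.56×10^-4 + 2.72/2.27×10^-3 + 8.71/5.21×10^-3) = 0.1198 rad.

6.86°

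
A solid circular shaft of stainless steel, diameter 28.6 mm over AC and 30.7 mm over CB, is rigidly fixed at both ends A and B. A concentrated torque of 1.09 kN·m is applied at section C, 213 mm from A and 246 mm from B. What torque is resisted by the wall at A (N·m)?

Compatibility: T_A·a/J_AC = T_B·b/J_CB with T_A + T_B = T₀.
J_AC = 6.57×10^-8 m⁴, J_CB = 8.72×10^-8 m⁴, so T_A = T₀·(J_AC/a)/((J_AC/a)+(J_CB/b)) = 507.1 N·m, T_B = 582.9 N·m.

507 N·m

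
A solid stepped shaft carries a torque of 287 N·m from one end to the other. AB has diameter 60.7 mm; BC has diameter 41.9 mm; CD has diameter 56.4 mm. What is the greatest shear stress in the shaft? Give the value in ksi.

2.88 ksi

Under the same torque, τ_max = 16T/(πd³) is largest where d is smallest — segment BC (d = 41.9 mm).
τ_max = 16·287.0/(π·(0.0419)³) = 1.987×10^7 Pa.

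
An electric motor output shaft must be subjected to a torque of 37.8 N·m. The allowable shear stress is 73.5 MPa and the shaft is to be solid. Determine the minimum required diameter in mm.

13.8 mm

For a solid shaft τ_max = 16T/(πd³), so d = (16T/(π τ_allow))^(1/3) = (16·37.80/(π·7.35×10^7))^(1/3) = 0.01378 m.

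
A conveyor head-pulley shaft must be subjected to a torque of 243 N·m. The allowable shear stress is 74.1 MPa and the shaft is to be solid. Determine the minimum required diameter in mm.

For a solid shaft τ_max = 16T/(πd³), so d = (16T/(π τ_allow))^(1/3) = (16·243.0/(π·7.41×10^7))^(1/3) = 0.02556 m.

25.6 mm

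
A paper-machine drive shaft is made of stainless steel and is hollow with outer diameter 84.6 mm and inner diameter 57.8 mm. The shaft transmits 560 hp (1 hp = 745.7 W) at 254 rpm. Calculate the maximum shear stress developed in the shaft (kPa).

ω = 2π·254/60 = 26.60 rad/s, so T = P/ω = 560×745.7 / 26.60 = 15700 N·m.
J = π(d_o⁴ − d_i⁴)/32 = π(0.0846⁴ − 0.0578⁴)/32 = 3.933×10^-6 m⁴.
τ_max = T·r/J = 15700 × 0.0423 / 3.933×10^-6 = 1.688×10^8 Pa.

169000 kPa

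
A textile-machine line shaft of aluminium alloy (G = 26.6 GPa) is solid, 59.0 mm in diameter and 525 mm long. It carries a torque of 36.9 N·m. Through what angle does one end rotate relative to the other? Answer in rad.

J = πd⁴/32 = π(0.0590)⁴/32 = 1.190×10^-6 m⁴.
θ = T·L/(G·J) = 36.90 × 0.525 / (26.6×10⁹ × 1.190×10^-6) = 6.122×10^-4 rad.

6.12e-4 rad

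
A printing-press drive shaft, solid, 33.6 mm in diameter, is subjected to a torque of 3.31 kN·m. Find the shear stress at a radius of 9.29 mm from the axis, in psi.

J = πd⁴/32 = π(0.0336)⁴/32 = 1.251×10^-7 m⁴.
Shear stress varies linearly with radius: τ = T·r/J = 3310 × 0.00929 / 1.251×10^-7 = 2.457×10^8 Pa.

35600 psi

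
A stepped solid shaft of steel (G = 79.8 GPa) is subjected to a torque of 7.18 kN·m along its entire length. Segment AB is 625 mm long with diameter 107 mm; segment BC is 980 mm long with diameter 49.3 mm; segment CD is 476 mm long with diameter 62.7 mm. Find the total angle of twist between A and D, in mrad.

J_AB = π(0.107)⁴/32 = 1.29×10^-5 m⁴; J_BC = π(0.0493)⁴/32 = 5.80×10^-7 m⁴; J_CD = π(0.0627)⁴/32 = 1.52×10^-6 m⁴.
θ = (T/G)·Σ L_i/J_i = (7180/79.8×10⁹)·(0.625/1.29×10^-5 + 0.980/5.80×10^-7 + 0.476/1.52×10^-6) = 0.1846 rad.

185 mrad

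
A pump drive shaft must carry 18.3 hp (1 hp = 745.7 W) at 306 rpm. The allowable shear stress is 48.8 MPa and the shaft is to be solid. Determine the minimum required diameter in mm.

35.4 mm

ω = 2π·306/60 = 32.04 rad/s, so T = P/ω = 18.3×745.7 / 32.04 = 425.9 N·m.
For a solid shaft τ_max = 16T/(πd³), so d = (16T/(π τ_allow))^(1/3) = (16·425.9/(π·4.88×10^7))^(1/3) = 0.03542 m.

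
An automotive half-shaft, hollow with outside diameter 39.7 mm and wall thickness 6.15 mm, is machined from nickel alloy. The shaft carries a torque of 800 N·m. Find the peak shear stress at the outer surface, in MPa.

84.2 MPa

J = π(d_o⁴ − d_i⁴)/32 = π(0.0397⁴ − 0.0274⁴)/32 = 1.885×10^-7 m⁴.
τ_max = T·r/J = 800.0 × 0.0199 / 1.885×10^-7 = 8.423×10^7 Pa.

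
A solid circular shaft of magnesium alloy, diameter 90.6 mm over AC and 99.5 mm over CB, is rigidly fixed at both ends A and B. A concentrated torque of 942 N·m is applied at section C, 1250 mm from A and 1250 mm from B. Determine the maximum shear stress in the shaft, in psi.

419 psi

Compatibility: T_A·a/J_AC = T_B·b/J_CB with T_A + T_B = T₀.
J_AC = 6.61×10^-6 m⁴, J_CB = 9.62×10^-6 m⁴, so T_A = T₀·(J_AC/a)/((J_AC/a)+(J_CB/b)) = 383.8 N·m, T_B = 558.2 N·m.
τ in each portion: τ_AC = 2.63×10^6 Pa, τ_CB = 2.89×10^6 Pa; maximum is in CB.
τ_max = T_CB·r/J = 558.2·0.0498/9.62×10^-6 = 2.886×10^6 Pa.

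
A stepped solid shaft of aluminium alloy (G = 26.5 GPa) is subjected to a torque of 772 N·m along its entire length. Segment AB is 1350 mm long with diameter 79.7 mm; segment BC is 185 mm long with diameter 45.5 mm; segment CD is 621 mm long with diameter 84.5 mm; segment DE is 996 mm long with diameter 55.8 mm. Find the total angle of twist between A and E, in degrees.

J_AB = π(0.0797)⁴/32 = 3.96×10^-6 m⁴; J_BC = π(0.0455)⁴/32 = 4.21×10^-7 m⁴; J_CD = π(0.0845)⁴/32 = 5.01×10^-6 m⁴; J_DE = π(0.0558)⁴/32 = 9.52×10^-7 m⁴.
θ = (T/G)·Σ L_i/J_i = (772.0/26.5×10⁹)·(1.35/3.96×10^-6 + 0.185/4.21×10^-7 + 0.621/5.01×10^-6 + 0.996/9.52×10^-7) = 0.05684 rad.

3.26°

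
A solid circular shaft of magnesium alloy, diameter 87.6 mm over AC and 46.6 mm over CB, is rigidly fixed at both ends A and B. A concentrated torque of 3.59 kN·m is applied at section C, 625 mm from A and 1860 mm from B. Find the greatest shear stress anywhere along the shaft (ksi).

3.84 ksi

Compatibility: T_A·a/J_AC = T_B·b/J_CB with T_A + T_B = T₀.
J_AC = 5.78×10^-6 m⁴, J_CB = 4.63×10^-7 m⁴, so T_A = T₀·(J_AC/a)/((J_AC/a)+(J_CB/b)) = 3496 N·m, T_B = 94.07 N·m.
τ in each portion: τ_AC = 2.65×10^7 Pa, τ_CB = 4.73×10^6 Pa; maximum is in AC.
τ_max = T_AC·r/J = 3496·0.0438/5.78×10^-6 = 2.649×10^7 Pa.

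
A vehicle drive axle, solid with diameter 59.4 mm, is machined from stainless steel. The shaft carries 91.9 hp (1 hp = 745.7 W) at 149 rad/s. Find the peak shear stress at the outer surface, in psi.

ω = 149 rad/s, so T = P/ω = 91.9×745.7 / 149.0 = 459.9 N·m.
J = πd⁴/32 = π(0.0594)⁴/32 = 1.222×10^-6 m⁴.
τ_max = T·r/J = 459.9 × 0.0297 / 1.222×10^-6 = 1.118×10^7 Pa.

1620 psi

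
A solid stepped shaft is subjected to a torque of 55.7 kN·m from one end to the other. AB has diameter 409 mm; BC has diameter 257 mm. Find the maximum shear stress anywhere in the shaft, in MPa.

16.7 MPa

Under the same torque, τ_max = 16T/(πd³) is largest where d is smallest — segment BC (d = 257 mm).
τ_max = 16·55700/(π·(0.257)³) = 1.671×10^7 Pa.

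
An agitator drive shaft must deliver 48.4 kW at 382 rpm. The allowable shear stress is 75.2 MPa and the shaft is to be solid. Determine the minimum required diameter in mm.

ω = 2π·382/60 = 40.00 rad/s, so T = P/ω = 48.4×10³ / 40.00 = 1210 N·m.
For a solid shaft τ_max = 16T/(πd³), so d = (16T/(π τ_allow))^(1/3) = (16·1210/(π·7.52×10^7))^(1/3) = 0.04343 m.

43.4 mm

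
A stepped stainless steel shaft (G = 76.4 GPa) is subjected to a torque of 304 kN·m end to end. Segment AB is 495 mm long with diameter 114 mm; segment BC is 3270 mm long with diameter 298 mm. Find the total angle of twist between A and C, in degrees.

7.77°

J_AB = π(0.114)⁴/32 = 1.66×10^-5 m⁴; J_BC = π(0.298)⁴/32 = 7.74×10^-4 m⁴.
θ = (T/G)·Σ L_i/J_i = (304000/76.4×10⁹)·(0.495/1.66×10^-5 + 3.27/7.74×10^-4) = 0.1356 rad.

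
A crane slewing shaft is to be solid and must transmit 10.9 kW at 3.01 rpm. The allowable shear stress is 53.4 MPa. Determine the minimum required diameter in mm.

ω = 2π·3.01/60 = 0.3152 rad/s, so T = P/ω = 10.9×10³ / 0.3152 = 34580 N·m.
For a solid shaft τ_max = 16T/(πd³), so d = (16T/(π τ_allow))^(1/3) = (16·34580/(π·5.34×10^7))^(1/3) = 0.1489 m.

149 mm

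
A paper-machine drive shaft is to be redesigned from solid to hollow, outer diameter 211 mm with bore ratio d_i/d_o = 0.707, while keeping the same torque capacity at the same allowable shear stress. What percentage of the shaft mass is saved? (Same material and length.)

39.4 %

Equal τ_max and T ⇒ the solid shaft needs d_s³ = d_o³(1−k⁴), so d_s = 211·(1−0.707⁴)^(1/3) = 191.7 mm.
Area ratio A_h/A_s = d_o²(1−k²)/d_s² = (1−k²)/(1−k⁴)^(2/3) = 0.6058.
Mass saving = 1 − 0.6058 = 39.4 %.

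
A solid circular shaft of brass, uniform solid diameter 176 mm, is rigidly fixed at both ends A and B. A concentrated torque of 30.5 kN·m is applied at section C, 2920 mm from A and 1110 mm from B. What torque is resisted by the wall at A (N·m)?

8400 N·m

With uniform GJ and both ends fixed, compatibility θ_AC = θ_CB gives T_A·a = T_B·b, together with T_A + T_B = T₀.
T_A = T₀·b/(a+b) = 30500·1110/4030 = 8401 N·m; T_B = 22100 N·m.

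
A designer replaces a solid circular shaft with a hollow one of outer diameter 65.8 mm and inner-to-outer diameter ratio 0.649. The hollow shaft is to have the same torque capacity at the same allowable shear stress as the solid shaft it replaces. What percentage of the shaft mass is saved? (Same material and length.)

Equal τ_max and T ⇒ the solid shaft needs d_s³ = d_o³(1−k⁴), so d_s = 65.8·(1−0.649⁴)^(1/3) = 61.65 mm.
Area ratio A_h/A_s = d_o²(1−k²)/d_s² = (1−k²)/(1−k⁴)^(2/3) = 0.6593.
Mass saving = 1 − 0.6593 = 34.1 %.

34.1 %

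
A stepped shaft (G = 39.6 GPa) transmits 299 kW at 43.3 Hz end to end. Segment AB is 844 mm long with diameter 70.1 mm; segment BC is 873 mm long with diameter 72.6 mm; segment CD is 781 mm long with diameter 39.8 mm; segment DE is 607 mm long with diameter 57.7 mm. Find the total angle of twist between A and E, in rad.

0.122 rad

ω = 2π·43.3 = 272.1 rad/s, so T = P/ω = 299×10³ / 272.1 = 1099 N·m.
J_AB = π(0.0701)⁴/32 = 2.37×10^-6 m⁴; J_BC = π(0.0726)⁴/32 = 2.73×10^-6 m⁴; J_CD = π(0.0398)⁴/32 = 2.46×10^-7 m⁴; J_DE = π(0.0577)⁴/32 = 1.09×10^-6 m⁴.
θ = (T/G)·Σ L_i/J_i = (1099/39.6×10⁹)·(0.844/2.37×10^-6 + 0.873/2.73×10^-6 + 0.781/2.46×10^-7 + 0.607/1.09×10^-6) = 0.1222 rad.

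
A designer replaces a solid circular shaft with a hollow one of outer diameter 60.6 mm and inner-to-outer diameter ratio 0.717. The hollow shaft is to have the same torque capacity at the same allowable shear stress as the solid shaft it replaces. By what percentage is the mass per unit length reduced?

40.4 %

Equal τ_max and T ⇒ the solid shaft needs d_s³ = d_o³(1−k⁴), so d_s = 60.6·(1−0.717⁴)^(1/3) = 54.71 mm.
Area ratio A_h/A_s = d_o²(1−k²)/d_s² = (1−k²)/(1−k⁴)^(2/3) = 0.5962.
Mass saving = 1 − 0.5962 = 40.4 %.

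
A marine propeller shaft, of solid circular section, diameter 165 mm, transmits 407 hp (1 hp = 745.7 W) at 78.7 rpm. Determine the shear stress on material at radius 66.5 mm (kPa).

33700 kPa

ω = 2π·78.7/60 = 8.241 rad/s, so T = P/ω = 407×745.7 / 8.241 = 36830 N·m.
J = πd⁴/32 = π(0.165)⁴/32 = 7.277×10^-5 m⁴.
Shear stress varies linearly with radius: τ = T·r/J = 36830 × 0.0665 / 7.277×10^-5 = 3.365×10^7 Pa.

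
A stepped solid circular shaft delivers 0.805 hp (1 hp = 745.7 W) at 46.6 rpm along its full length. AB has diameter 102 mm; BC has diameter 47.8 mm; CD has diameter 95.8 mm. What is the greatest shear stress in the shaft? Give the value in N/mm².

5.74 N/mm²

ω = 2π·46.6/60 = 4.880 rad/s, so T = P/ω = 0.805×745.7 / 4.880 = 123.0 N·m.
Under the same torque, τ_max = 16T/(πd³) is largest where d is smallest — segment BC (d = 47.8 mm).
τ_max = 16·123.0/(π·(0.0478)³) = 5.736×10^6 Pa.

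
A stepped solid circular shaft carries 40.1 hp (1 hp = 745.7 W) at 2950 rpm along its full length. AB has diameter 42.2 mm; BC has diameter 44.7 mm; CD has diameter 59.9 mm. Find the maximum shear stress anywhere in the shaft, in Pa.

6.56e6 Pa

ω = 2π·2950/60 = 308.9 rad/s, so T = P/ω = 40.1×745.7 / 308.9 = 96.80 N·m.
Under the same torque, τ_max = 16T/(πd³) is largest where d is smallest — segment AB (d = 42.2 mm).
τ_max = 16·96.80/(π·(0.0422)³) = 6.560×10^6 Pa.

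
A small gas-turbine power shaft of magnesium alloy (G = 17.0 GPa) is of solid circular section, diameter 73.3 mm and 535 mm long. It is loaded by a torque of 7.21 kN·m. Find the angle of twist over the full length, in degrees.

4.59°

J = πd⁴/32 = π(0.0733)⁴/32 = 2.834×10^-6 m⁴.
θ = T·L/(G·J) = 7210 × 0.535 / (17.0×10⁹ × 2.834×10^-6) = 0.08006 rad.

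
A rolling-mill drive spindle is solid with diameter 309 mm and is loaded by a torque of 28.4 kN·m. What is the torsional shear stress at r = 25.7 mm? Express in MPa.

0.815 MPa

J = πd⁴/32 = π(0.309)⁴/32 = 8.950×10^-4 m⁴.
Shear stress varies linearly with radius: τ = T·r/J = 28400 × 0.0257 / 8.950×10^-4 = 8.155×10^5 Pa.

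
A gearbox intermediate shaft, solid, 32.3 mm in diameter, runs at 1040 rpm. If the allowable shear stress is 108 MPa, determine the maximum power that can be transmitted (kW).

77.8 kW

J = πd⁴/32 = π(0.0323)⁴/32 = 1.069×10^-7 m⁴.
T_max = τ_allow·J/r = 1.08×10^8 × 1.069×10^-7 / 0.0161 = 714.6 N·m.
ω = 2π·1040/60 = 108.9 rad/s, so P_max = T_max·ω = 7.783×10^4 W.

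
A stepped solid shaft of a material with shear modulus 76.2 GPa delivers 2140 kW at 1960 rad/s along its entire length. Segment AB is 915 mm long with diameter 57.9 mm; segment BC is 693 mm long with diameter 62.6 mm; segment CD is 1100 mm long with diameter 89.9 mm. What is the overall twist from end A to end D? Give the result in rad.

0.0209 rad

ω = 1960 rad/s, so T = P/ω = 2140×10³ / 1960 = 1092 N·m.
J_AB = π(0.0579)⁴/32 = 1.10×10^-6 m⁴; J_BC = π(0.0626)⁴/32 = 1.51×10^-6 m⁴; J_CD = π(0.0899)⁴/32 = 6.41×10^-6 m⁴.
θ = (T/G)·Σ L_i/J_i = (1092/76.2×10⁹)·(0.915/1.10×10^-6 + 0.693/1.51×10^-6 + 1.10/6.41×10^-6) = 0.02093 rad.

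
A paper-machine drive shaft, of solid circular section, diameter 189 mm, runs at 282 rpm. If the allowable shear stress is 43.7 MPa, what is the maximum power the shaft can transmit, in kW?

1710 kW

J = πd⁴/32 = π(0.189)⁴/32 = 1.253×10^-4 m⁴.
T_max = τ_allow·J/r = 4.37×10^7 × 1.253×10^-4 / 0.0945 = 57930 N·m.
ω = 2π·282/60 = 29.53 rad/s, so P_max = T_max·ω = 1.711×10^6 W.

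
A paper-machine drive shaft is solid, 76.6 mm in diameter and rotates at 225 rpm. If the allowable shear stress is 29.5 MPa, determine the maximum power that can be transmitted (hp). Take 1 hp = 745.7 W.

J = πd⁴/32 = π(0.0766)⁴/32 = 3.380×10^-6 m⁴.
T_max = τ_allow·J/r = 2.95×10^7 × 3.380×10^-6 / 0.0383 = 2603 N·m.
ω = 2π·225/60 = 23.56 rad/s, so P_max = T_max·ω = 6.134×10^4 W.

82.3 hp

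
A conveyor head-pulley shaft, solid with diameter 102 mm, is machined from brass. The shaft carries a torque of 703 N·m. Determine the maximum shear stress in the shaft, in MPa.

J = πd⁴/32 = π(0.102)⁴/32 = 1.063×10^-5 m⁴.
τ_max = T·r/J = 703.0 × 0.0510 / 1.063×10^-5 = 3.374×10^6 Pa.

3.37 MPa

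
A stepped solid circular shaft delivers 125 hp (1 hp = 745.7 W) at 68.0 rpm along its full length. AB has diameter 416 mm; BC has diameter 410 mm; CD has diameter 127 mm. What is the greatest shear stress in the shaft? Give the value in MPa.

ω = 2π·68.0/60 = 7.121 rad/s, so T = P/ω = 125×745.7 / 7.121 = 13090 N·m.
Under the same torque, τ_max = 16T/(πd³) is largest where d is smallest — segment CD (d = 127 mm).
τ_max = 16·13090/(π·(0.127)³) = 3.255×10^7 Pa.

32.5 MPa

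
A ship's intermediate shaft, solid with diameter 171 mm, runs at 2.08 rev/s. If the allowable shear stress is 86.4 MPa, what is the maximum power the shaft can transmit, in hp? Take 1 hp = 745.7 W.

J = πd⁴/32 = π(0.171)⁴/32 = 8.394×10^-5 m⁴.
T_max = τ_allow·J/r = 8.64×10^7 × 8.394×10^-5 / 0.0855 = 84830 N·m.
ω = 2π·2.08 = 13.07 rad/s, so P_max = T_max·ω = 1.109×10^6 W.

1490 hp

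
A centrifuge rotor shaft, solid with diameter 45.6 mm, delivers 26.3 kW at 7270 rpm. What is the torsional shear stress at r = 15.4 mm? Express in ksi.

0.182 ksi

ω = 2π·7270/60 = 761.3 rad/s, so T = P/ω = 26.3×10³ / 761.3 = 34.55 N·m.
J = πd⁴/32 = π(0.0456)⁴/32 = 4.245×10^-7 m⁴.
Shear stress varies linearly with radius: τ = T·r/J = 34.55 × 0.0154 / 4.245×10^-7 = 1.253×10^6 Pa.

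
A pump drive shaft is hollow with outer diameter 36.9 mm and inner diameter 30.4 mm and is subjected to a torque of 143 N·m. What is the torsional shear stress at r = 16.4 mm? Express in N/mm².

23.9 N/mm²

J = π(d_o⁴ − d_i⁴)/32 = π(0.0369⁴ − 0.0304⁴)/32 = 9.817×10^-8 m⁴.
Shear stress varies linearly with radius: τ = T·r/J = 143.0 × 0.0164 / 9.817×10^-8 = 2.389×10^7 Pa.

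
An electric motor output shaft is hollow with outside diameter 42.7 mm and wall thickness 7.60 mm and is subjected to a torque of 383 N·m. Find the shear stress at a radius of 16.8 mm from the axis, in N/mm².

23.8 N/mm²

J = π(d_o⁴ − d_i⁴)/32 = π(0.0427⁴ − 0.0275⁴)/32 = 2.702×10^-7 m⁴.
Shear stress varies linearly with radius: τ = T·r/J = 383.0 × 0.0168 / 2.702×10^-7 = 2.381×10^7 Pa.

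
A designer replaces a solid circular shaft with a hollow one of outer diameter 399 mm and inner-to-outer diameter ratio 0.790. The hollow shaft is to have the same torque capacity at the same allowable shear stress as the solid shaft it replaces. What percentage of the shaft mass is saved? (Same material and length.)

Equal τ_max and T ⇒ the solid shaft needs d_s³ = d_o³(1−k⁴), so d_s = 399·(1−0.790⁴)^(1/3) = 338.5 mm.
Area ratio A_h/A_s = d_o²(1−k²)/d_s² = (1−k²)/(1−k⁴)^(2/3) = 0.5223.
Mass saving = 1 − 0.5223 = 47.8 %.

47.8 %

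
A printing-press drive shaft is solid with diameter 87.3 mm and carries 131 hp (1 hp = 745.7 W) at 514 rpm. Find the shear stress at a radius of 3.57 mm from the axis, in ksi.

ω = 2π·514/60 = 53.83 rad/s, so T = P/ω = 131×745.7 / 53.83 = 1815 N·m.
J = πd⁴/32 = π(0.0873)⁴/32 = 5.702×10^-6 m⁴.
Shear stress varies linearly with radius: τ = T·r/J = 1815 × 0.00357 / 5.702×10^-6 = 1.136×10^6 Pa.

0.165 ksi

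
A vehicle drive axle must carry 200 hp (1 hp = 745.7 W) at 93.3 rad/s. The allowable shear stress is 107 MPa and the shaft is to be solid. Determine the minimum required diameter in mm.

ω = 93.3 rad/s, so T = P/ω = 200×745.7 / 93.30 = 1598 N·m.
For a solid shaft τ_max = 16T/(πd³), so d = (16T/(π τ_allow))^(1/3) = (16·1598/(π·1.07×10^8))^(1/3) = 0.04237 m.

42.4 mm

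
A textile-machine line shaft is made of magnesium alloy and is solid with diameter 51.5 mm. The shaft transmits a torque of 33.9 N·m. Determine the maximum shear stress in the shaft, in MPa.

1.26 MPa

J = πd⁴/32 = π(0.0515)⁴/32 = 6.906×10^-7 m⁴.
τ_max = T·r/J = 33.90 × 0.0257 / 6.906×10^-7 = 1.264×10^6 Pa.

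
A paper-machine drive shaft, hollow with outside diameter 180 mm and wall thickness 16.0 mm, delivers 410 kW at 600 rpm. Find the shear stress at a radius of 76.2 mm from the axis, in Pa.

8.89e6 Pa

ω = 2π·600/60 = 62.83 rad/s, so T = P/ω = 410×10³ / 62.83 = 6525 N·m.
J = π(d_o⁴ − d_i⁴)/32 = π(0.180⁴ − 0.148⁴)/32 = 5.596×10^-5 m⁴.
Shear stress varies linearly with radius: τ = T·r/J = 6525 × 0.0762 / 5.596×10^-5 = 8.886×10^6 Pa.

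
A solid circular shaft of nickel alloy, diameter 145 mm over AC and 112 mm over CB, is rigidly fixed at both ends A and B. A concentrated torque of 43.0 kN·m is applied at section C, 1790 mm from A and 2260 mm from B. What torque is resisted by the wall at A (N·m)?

Compatibility: T_A·a/J_AC = T_B·b/J_CB with T_A + T_B = T₀.
J_AC = 4.34×10^-5 m⁴, J_CB = 1.54×10^-5 m⁴, so T_A = T₀·(J_AC/a)/((J_AC/a)+(J_CB/b)) = 33540 N·m, T_B = 9457 N·m.

33500 N·m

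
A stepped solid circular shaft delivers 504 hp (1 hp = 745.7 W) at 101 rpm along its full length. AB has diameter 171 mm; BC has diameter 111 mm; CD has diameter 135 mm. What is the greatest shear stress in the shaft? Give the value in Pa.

ω = 2π·101/60 = 10.58 rad/s, so T = P/ω = 504×745.7 / 10.58 = 35530 N·m.
Under the same torque, τ_max = 16T/(πd³) is largest where d is smallest — segment BC (d = 111 mm).
τ_max = 16·35530/(π·(0.111)³) = 1.323×10^8 Pa.

1.32e8 Pa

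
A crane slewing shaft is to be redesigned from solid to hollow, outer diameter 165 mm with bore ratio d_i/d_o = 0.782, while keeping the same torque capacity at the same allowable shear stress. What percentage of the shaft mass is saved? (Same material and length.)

46.9 %

Equal τ_max and T ⇒ the solid shaft needs d_s³ = d_o³(1−k⁴), so d_s = 165·(1−0.782⁴)^(1/3) = 141.2 mm.
Area ratio A_h/A_s = d_o²(1−k²)/d_s² = (1−k²)/(1−k⁴)^(2/3) = 0.5308.
Mass saving = 1 − 0.5308 = 46.9 %.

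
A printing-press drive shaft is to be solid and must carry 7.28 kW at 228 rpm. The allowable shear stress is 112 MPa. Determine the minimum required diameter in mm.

24.0 mm

ω = 2π·228/60 = 23.88 rad/s, so T = P/ω = 7.28×10³ / 23.88 = 304.9 N·m.
For a solid shaft τ_max = 16T/(πd³), so d = (16T/(π τ_allow))^(1/3) = (16·304.9/(π·1.12×10^8))^(1/3) = 0.02402 m.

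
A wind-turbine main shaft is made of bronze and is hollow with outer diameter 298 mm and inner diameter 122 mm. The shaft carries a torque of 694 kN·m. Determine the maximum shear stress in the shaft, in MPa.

J = π(d_o⁴ − d_i⁴)/32 = π(0.298⁴ − 0.122⁴)/32 = 7.525×10^-4 m⁴.
τ_max = T·r/J = 694000 × 0.149 / 7.525×10^-4 = 1.374×10^8 Pa.

137 MPa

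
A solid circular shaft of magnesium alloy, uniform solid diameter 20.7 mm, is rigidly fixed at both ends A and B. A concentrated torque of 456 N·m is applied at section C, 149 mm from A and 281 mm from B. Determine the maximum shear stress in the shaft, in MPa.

With uniform GJ and both ends fixed, compatibility θ_AC = θ_CB gives T_A·a = T_B·b, together with T_A + T_B = T₀.
T_A = T₀·b/(a+b) = 456.0·281/430.0 = 298.0 N·m; T_B = 158.0 N·m.
τ in each portion: τ_AC = 1.71×10^8 Pa, τ_CB = 9.07×10^7 Pa; maximum is in AC.
τ_max = T_AC·r/J = 298.0·0.0103/1.80×10^-8 = 1.711×10^8 Pa.

171 MPa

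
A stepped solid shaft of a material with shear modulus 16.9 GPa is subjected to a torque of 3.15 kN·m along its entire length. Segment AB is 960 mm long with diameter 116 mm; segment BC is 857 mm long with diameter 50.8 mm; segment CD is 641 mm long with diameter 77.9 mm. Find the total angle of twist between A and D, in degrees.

16.5°

J_AB = π(0.116)⁴/32 = 1.78×10^-5 m⁴; J_BC = π(0.0508)⁴/32 = 6.54×10^-7 m⁴; J_CD = π(0.0779)⁴/32 = 3.62×10^-6 m⁴.
θ = (T/G)·Σ L_i/J_i = (3150/16.9×10⁹)·(0.960/1.78×10^-5 + 0.857/6.54×10^-7 + 0.641/3.62×10^-6) = 0.2874 rad.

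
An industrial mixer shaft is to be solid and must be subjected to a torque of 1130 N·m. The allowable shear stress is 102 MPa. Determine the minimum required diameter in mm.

For a solid shaft τ_max = 16T/(πd³), so d = (16T/(π τ_allow))^(1/3) = (16·1130/(π·1.02×10^8))^(1/3) = 0.03835 m.

38.4 mm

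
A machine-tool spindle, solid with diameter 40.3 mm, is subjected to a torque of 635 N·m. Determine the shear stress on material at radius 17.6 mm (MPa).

43.2 MPa

J = πd⁴/32 = π(0.0403)⁴/32 = 2.590×10^-7 m⁴.
Shear stress varies linearly with radius: τ = T·r/J = 635.0 × 0.0176 / 2.590×10^-7 = 4.316×10^7 Pa.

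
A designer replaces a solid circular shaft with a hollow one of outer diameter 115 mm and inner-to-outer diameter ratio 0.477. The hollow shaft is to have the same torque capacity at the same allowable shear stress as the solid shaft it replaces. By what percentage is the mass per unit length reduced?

Equal τ_max and T ⇒ the solid shaft needs d_s³ = d_o³(1−k⁴), so d_s = 115·(1−0.477⁴)^(1/3) = 113.0 mm.
Area ratio A_h/A_s = d_o²(1−k²)/d_s² = (1−k²)/(1−k⁴)^(2/3) = 0.8003.
Mass saving = 1 − 0.8003 = 20.0 %.

20.0 %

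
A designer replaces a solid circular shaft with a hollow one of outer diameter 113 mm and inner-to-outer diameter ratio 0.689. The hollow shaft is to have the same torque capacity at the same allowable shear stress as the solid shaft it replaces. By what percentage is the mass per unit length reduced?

37.7 %

Equal τ_max and T ⇒ the solid shaft needs d_s³ = d_o³(1−k⁴), so d_s = 113·(1−0.689⁴)^(1/3) = 103.8 mm.
Area ratio A_h/A_s = d_o²(1−k²)/d_s² = (1−k²)/(1−k⁴)^(2/3) = 0.6228.
Mass saving = 1 − 0.6228 = 37.7 %.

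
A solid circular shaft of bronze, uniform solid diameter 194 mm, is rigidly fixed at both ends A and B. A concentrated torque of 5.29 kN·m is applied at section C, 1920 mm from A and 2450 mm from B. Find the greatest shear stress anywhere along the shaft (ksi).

0.300 ksi

With uniform GJ and both ends fixed, compatibility θ_AC = θ_CB gives T_A·a = T_B·b, together with T_A + T_B = T₀.
T_A = T₀·b/(a+b) = 5290·2450/4370 = 2966 N·m; T_B = 2324 N·m.
τ in each portion: τ_AC = 2.07×10^6 Pa, τ_CB = 1.62×10^6 Pa; maximum is in AC.
τ_max = T_AC·r/J = 2966·0.0970/1.39×10^-4 = 2.069×10^6 Pa.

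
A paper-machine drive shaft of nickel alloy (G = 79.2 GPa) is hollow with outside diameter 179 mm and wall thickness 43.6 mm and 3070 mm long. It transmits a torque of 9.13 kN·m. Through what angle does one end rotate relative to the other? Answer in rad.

0.00377 rad

J = π(d_o⁴ − d_i⁴)/32 = π(0.179⁴ − 0.0918⁴)/32 = 9.382×10^-5 m⁴.
θ = T·L/(G·J) = 9130 × 3.07 / (79.2×10⁹ × 9.382×10^-5) = 3.772×10^-3 rad.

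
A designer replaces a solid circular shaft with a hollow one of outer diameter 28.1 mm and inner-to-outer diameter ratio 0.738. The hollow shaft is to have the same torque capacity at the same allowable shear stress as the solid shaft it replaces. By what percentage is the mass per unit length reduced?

42.4 %

Equal τ_max and T ⇒ the solid shaft needs d_s³ = d_o³(1−k⁴), so d_s = 28.1·(1−0.738⁴)^(1/3) = 24.99 mm.
Area ratio A_h/A_s = d_o²(1−k²)/d_s² = (1−k²)/(1−k⁴)^(2/3) = 0.5757.
Mass saving = 1 − 0.5757 = 42.4 %.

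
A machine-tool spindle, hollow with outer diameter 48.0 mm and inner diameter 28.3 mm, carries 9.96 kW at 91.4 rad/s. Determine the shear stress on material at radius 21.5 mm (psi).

742 psi

ω = 91.4 rad/s, so T = P/ω = 9.96×10³ / 91.40 = 109.0 N·m.
J = π(d_o⁴ − d_i⁴)/32 = π(0.0480⁴ − 0.0283⁴)/32 = 4.582×10^-7 m⁴.
Shear stress varies linearly with radius: τ = T·r/J = 109.0 × 0.0215 / 4.582×10^-7 = 5.113×10^6 Pa.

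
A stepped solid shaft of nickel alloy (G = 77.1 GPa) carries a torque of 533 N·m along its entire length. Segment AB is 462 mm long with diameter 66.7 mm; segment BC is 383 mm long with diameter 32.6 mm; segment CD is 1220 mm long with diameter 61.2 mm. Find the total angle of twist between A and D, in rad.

0.0316 rad

J_AB = π(0.0667)⁴/32 = 1.94×10^-6 m⁴; J_BC = π(0.0326)⁴/32 = 1.11×10^-7 m⁴; J_CD = π(0.0612)⁴/32 = 1.38×10^-6 m⁴.
θ = (T/G)·Σ L_i/J_i = (533.0/77.1×10⁹)·(0.462/1.94×10^-6 + 0.383/1.11×10^-7 + 1.22/1.38×10^-6) = 0.03165 rad.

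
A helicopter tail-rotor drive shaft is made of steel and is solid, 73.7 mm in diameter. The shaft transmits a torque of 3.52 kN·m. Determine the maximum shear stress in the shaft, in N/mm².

44.8 N/mm²

J = πd⁴/32 = π(0.0737)⁴/32 = 2.896×10^-6 m⁴.
τ_max = T·r/J = 3520 × 0.0369 / 2.896×10^-6 = 4.478×10^7 Pa.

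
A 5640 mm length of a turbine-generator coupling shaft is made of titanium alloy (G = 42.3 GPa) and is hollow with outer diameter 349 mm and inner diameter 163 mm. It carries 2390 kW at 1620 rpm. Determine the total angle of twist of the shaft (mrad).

ω = 2π·1620/60 = 169.6 rad/s, so T = P/ω = 2390×10³ / 169.6 = 14090 N·m.
J = π(d_o⁴ − d_i⁴)/32 = π(0.349⁴ − 0.163⁴)/32 = 1.387×10^-3 m⁴.
θ = T·L/(G·J) = 14090 × 5.64 / (42.3×10⁹ × 1.387×10^-3) = 1.354×10^-3 rad.

1.35 mrad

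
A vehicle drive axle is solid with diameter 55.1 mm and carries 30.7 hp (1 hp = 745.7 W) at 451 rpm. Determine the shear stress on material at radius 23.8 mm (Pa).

1.27e7 Pa

ω = 2π·451/60 = 47.23 rad/s, so T = P/ω = 30.7×745.7 / 47.23 = 484.7 N·m.
J = πd⁴/32 = π(0.0551)⁴/32 = 9.049×10^-7 m⁴.
Shear stress varies linearly with radius: τ = T·r/J = 484.7 × 0.0238 / 9.049×10^-7 = 1.275×10^7 Pa.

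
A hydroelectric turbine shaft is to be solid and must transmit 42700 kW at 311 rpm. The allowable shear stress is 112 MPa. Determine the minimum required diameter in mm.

ω = 2π·311/60 = 32.57 rad/s, so T = P/ω = 42700×10³ / 32.57 = 1.311e6 N·m.
For a solid shaft τ_max = 16T/(πd³), so d = (16T/(π τ_allow))^(1/3) = (16·1.311e6/(π·1.12×10^8))^(1/3) = 0.3907 m.

391 mm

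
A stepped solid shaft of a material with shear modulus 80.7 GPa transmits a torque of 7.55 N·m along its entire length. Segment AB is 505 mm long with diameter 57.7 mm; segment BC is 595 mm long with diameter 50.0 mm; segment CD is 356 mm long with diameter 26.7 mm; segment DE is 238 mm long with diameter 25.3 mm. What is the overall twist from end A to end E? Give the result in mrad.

J_AB = π(0.0577)⁴/32 = 1.09×10^-6 m⁴; J_BC = π(0.0500)⁴/32 = 6.14×10^-7 m⁴; J_CD = π(0.0267)⁴/32 = 4.99×10^-8 m⁴; J_DE = π(0.0253)⁴/32 = 4.02×10^-8 m⁴.
θ = (T/G)·Σ L_i/J_i = (7.550/80.7×10⁹)·(0.505/1.09×10^-6 + 0.595/6.14×10^-7 + 0.356/4.99×10^-8 + 0.238/4.02×10^-8) = 1.355×10^-3 rad.

1.36 mrad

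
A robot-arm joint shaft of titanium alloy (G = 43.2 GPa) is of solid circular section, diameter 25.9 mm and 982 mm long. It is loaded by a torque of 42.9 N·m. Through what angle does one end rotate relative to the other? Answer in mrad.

22.1 mrad

J = πd⁴/32 = π(0.0259)⁴/32 = 4.418×10^-8 m⁴.
θ = T·L/(G·J) = 42.90 × 0.982 / (43.2×10⁹ × 4.418×10^-8) = 0.02207 rad.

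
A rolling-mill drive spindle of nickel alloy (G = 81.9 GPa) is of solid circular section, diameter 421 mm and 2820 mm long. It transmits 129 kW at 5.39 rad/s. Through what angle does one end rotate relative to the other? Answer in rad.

ω = 5.39 rad/s, so T = P/ω = 129×10³ / 5.390 = 23930 N·m.
J = πd⁴/32 = π(0.421)⁴/32 = 3.084×10^-3 m⁴.
θ = T·L/(G·J) = 23930 × 2.82 / (81.9×10⁹ × 3.084×10^-3) = 2.672×10^-4 rad.

2.67e-4 rad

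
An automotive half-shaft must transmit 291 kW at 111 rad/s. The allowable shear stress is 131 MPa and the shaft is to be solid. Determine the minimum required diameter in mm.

46.7 mm

ω = 111 rad/s, so T = P/ω = 291×10³ / 111.0 = 2622 N·m.
For a solid shaft τ_max = 16T/(πd³), so d = (16T/(π τ_allow))^(1/3) = (16·2622/(π·1.31×10^8))^(1/3) = 0.04671 m.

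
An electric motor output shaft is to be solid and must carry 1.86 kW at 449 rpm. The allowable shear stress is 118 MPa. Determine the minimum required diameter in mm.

ω = 2π·449/60 = 47.02 rad/s, so T = P/ω = 1.86×10³ / 47.02 = 39.56 N·m.
For a solid shaft τ_max = 16T/(πd³), so d = (16T/(π τ_allow))^(1/3) = (16·39.56/(π·1.18×10^8))^(1/3) = 0.01195 m.

12.0 mm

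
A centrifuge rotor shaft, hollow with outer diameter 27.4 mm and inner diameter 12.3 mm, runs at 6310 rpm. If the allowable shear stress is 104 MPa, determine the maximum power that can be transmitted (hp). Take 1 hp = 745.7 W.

357 hp

J = π(d_o⁴ − d_i⁴)/32 = π(0.0274⁴ − 0.0123⁴)/32 = 5.309×10^-8 m⁴.
T_max = τ_allow·J/r = 1.04×10^8 × 5.309×10^-8 / 0.0137 = 403.0 N·m.
ω = 2π·6310/60 = 660.8 rad/s, so P_max = T_max·ω = 2.663×10^5 W.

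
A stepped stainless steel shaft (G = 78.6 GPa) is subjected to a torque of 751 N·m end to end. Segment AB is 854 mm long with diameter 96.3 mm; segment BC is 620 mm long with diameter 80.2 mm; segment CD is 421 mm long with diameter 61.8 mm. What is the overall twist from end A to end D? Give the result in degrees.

0.300°

J_AB = π(0.0963)⁴/32 = 8.44×10^-6 m⁴; J_BC = π(0.0802)⁴/32 = 4.06×10^-6 m⁴; J_CD = π(0.0618)⁴/32 = 1.43×10^-6 m⁴.
θ = (T/G)·Σ L_i/J_i = (751.0/78.6×10⁹)·(0.854/8.44×10^-6 + 0.620/4.06×10^-6 + 0.421/1.43×10^-6) = 5.234×10^-3 rad.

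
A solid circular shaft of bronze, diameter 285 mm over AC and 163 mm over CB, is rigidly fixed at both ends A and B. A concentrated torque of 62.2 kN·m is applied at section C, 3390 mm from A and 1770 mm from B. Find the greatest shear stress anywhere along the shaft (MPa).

Compatibility: T_A·a/J_AC = T_B·b/J_CB with T_A + T_B = T₀.
J_AC = 6.48×10^-4 m⁴, J_CB = 6.93×10^-5 m⁴, so T_A = T₀·(J_AC/a)/((J_AC/a)+(J_CB/b)) = 51620 N·m, T_B = 10580 N·m.
τ in each portion: τ_AC = 1.14×10^7 Pa, τ_CB = 1.24×10^7 Pa; maximum is in CB.
τ_max = T_CB·r/J = 10580·0.0815/6.93×10^-5 = 1.244×10^7 Pa.

12.4 MPa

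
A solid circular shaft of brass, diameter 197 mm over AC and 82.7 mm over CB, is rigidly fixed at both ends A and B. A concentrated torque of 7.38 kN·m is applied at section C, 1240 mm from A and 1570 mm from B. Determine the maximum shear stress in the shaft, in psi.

696 psi

Compatibility: T_A·a/J_AC = T_B·b/J_CB with T_A + T_B = T₀.
J_AC = 1.48×10^-4 m⁴, J_CB = 4.59×10^-6 m⁴, so T_A = T₀·(J_AC/a)/((J_AC/a)+(J_CB/b)) = 7203 N·m, T_B = 176.7 N·m.
τ in each portion: τ_AC = 4.80×10^6 Pa, τ_CB = 1.59×10^6 Pa; maximum is in AC.
τ_max = T_AC·r/J = 7203·0.0985/1.48×10^-4 = 4.798×10^6 Pa.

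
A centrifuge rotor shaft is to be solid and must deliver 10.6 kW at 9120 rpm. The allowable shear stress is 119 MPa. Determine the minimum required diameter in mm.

ω = 2π·9120/60 = 955.0 rad/s, so T = P/ω = 10.6×10³ / 955.0 = 11.10 N·m.
For a solid shaft τ_max = 16T/(πd³), so d = (16T/(π τ_allow))^(1/3) = (16·11.10/(π·1.19×10^8))^(1/3) = 0.007803 m.

7.80 mm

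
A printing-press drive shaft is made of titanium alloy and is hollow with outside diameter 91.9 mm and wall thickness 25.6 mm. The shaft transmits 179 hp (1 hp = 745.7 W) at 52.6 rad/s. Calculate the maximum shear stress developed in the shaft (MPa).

ω = 52.6 rad/s, so T = P/ω = 179×745.7 / 52.60 = 2538 N·m.
J = π(d_o⁴ − d_i⁴)/32 = π(0.0919⁴ − 0.0407⁴)/32 = 6.733×10^-6 m⁴.
τ_max = T·r/J = 2538 × 0.0460 / 6.733×10^-6 = 1.732×10^7 Pa.

17.3 MPa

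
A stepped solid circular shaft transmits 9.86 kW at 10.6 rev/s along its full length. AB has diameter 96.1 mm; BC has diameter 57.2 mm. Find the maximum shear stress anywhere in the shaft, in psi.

584 psi

ω = 2π·10.6 = 66.60 rad/s, so T = P/ω = 9.86×10³ / 66.60 = 148.0 N·m.
Under the same torque, τ_max = 16T/(πd³) is largest where d is smallest — segment BC (d = 57.2 mm).
τ_max = 16·148.0/(π·(0.0572)³) = 4.029×10^6 Pa.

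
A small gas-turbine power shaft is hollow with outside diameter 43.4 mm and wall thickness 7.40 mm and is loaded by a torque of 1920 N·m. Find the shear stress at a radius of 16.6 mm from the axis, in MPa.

113 MPa

J = π(d_o⁴ − d_i⁴)/32 = π(0.0434⁴ − 0.0286⁴)/32 = 2.826×10^-7 m⁴.
Shear stress varies linearly with radius: τ = T·r/J = 1920 × 0.0166 / 2.826×10^-7 = 1.128×10^8 Pa.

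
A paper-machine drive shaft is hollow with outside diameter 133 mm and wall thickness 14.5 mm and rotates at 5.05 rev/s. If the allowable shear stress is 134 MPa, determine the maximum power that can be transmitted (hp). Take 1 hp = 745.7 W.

1650 hp

J = π(d_o⁴ − d_i⁴)/32 = π(0.133⁴ − 0.104⁴)/32 = 1.923×10^-5 m⁴.
T_max = τ_allow·J/r = 1.34×10^8 × 1.923×10^-5 / 0.0665 = 38760 N·m.
ω = 2π·5.05 = 31.73 rad/s, so P_max = T_max·ω = 1.230×10^6 W.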